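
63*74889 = 4718007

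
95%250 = 95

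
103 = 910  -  807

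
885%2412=885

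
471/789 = 157/263 = 0.60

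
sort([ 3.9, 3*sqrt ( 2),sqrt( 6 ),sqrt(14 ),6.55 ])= [sqrt(6),sqrt(14), 3.9,3 *sqrt(2),6.55 ]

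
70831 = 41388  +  29443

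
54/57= 18/19 =0.95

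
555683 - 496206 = 59477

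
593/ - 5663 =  - 1 + 5070/5663 = - 0.10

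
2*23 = 46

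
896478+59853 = 956331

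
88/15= 88/15 = 5.87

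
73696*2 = 147392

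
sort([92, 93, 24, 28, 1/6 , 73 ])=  [1/6, 24,28, 73,92, 93 ] 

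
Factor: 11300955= 3^1*5^1*827^1 * 911^1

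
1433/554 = 2 + 325/554 = 2.59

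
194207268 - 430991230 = - 236783962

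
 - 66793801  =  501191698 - 567985499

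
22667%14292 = 8375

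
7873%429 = 151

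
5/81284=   5/81284=0.00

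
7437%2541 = 2355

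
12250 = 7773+4477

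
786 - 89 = 697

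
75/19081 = 75/19081 = 0.00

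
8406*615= 5169690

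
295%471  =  295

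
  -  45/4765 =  - 9/953 = - 0.01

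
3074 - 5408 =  - 2334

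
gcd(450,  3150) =450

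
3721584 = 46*80904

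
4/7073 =4/7073= 0.00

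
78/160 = 39/80 = 0.49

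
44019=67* 657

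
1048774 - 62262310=- 61213536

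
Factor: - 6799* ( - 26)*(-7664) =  - 2^5 * 13^2*479^1*523^1  =  - 1354795936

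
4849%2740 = 2109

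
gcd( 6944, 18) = 2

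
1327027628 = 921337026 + 405690602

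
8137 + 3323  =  11460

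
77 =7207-7130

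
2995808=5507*544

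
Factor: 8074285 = 5^1*53^1 *30469^1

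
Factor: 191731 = 109^1*1759^1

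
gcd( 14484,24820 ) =68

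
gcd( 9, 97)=1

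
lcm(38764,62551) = 2752244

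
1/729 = 1/729 = 0.00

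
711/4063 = 711/4063=0.17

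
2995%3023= 2995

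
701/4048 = 701/4048 = 0.17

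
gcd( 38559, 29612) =1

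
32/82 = 16/41 =0.39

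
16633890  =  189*88010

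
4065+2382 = 6447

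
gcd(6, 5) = 1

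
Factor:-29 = -29^1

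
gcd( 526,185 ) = 1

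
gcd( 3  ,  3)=3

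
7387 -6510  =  877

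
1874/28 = 937/14 = 66.93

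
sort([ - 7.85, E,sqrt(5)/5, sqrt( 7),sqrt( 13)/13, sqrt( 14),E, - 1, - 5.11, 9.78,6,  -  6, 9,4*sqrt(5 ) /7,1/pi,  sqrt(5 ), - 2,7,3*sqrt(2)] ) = [ - 7.85,  -  6, - 5.11,-2, - 1,sqrt(13)/13, 1/pi,sqrt(5 ) /5,4 * sqrt( 5)/7, sqrt(5),sqrt( 7 ),E,E,sqrt ( 14) , 3*sqrt(2), 6, 7,9,9.78 ]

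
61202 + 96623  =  157825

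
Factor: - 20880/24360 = -6/7 = -2^1*3^1*7^( - 1)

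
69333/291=238 + 25/97 = 238.26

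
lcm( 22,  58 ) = 638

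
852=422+430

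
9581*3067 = 29384927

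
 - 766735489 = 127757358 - 894492847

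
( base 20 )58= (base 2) 1101100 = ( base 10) 108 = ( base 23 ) 4g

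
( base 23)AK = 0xfa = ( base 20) ca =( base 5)2000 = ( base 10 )250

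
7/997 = 7/997  =  0.01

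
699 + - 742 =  - 43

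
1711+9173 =10884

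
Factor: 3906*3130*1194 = 14597581320 = 2^3*3^3*5^1*7^1*31^1*199^1* 313^1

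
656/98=328/49 = 6.69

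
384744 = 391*984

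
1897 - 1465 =432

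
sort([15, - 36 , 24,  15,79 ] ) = [ - 36,  15,15,24,79 ]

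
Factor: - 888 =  - 2^3*3^1* 37^1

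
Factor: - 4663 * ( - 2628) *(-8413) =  - 2^2*3^2*47^1*73^1*179^1*4663^1 = - 103095964332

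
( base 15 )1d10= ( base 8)14253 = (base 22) D11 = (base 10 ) 6315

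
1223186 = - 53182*( - 23)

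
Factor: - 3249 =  - 3^2*19^2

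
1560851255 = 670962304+889888951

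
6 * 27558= 165348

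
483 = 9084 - 8601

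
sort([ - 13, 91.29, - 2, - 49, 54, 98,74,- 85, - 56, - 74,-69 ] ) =[ - 85, - 74, - 69, - 56 , - 49, - 13, - 2,54, 74, 91.29, 98 ] 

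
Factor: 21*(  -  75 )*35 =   -  3^2 * 5^3*7^2 = - 55125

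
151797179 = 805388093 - 653590914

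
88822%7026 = 4510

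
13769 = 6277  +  7492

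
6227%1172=367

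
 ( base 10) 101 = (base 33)32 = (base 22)4d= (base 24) 45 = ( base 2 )1100101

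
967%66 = 43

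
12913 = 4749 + 8164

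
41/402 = 41/402  =  0.10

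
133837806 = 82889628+50948178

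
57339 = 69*831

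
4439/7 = 634 + 1/7=634.14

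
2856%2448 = 408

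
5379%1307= 151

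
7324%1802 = 116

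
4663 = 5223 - 560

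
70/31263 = 70/31263 = 0.00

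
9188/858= 10 + 304/429 = 10.71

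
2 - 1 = 1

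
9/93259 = 9/93259 = 0.00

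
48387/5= 48387/5 = 9677.40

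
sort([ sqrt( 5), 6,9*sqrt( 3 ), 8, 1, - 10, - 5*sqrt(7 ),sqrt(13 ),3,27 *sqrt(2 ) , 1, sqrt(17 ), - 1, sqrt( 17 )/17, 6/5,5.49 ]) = [ - 5*sqrt(7 ), - 10, - 1, sqrt(17 ) /17,1,1,6/5,sqrt( 5 ), 3 , sqrt(13 ) , sqrt(17),5.49,6,8,9*sqrt(3), 27*sqrt( 2) ]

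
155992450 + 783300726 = 939293176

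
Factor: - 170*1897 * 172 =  - 2^3*5^1*7^1*17^1 * 43^1*271^1 = -55468280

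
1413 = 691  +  722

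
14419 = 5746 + 8673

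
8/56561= 8/56561= 0.00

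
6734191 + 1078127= 7812318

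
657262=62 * 10601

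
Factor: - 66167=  - 127^1*521^1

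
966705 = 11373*85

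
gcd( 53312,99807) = 17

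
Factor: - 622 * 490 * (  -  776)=236509280 = 2^5 *5^1*7^2*97^1*311^1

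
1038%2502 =1038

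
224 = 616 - 392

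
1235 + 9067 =10302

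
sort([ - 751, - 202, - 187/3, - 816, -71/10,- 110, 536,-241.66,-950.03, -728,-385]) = [ - 950.03, -816, - 751, - 728,-385, -241.66, - 202 , - 110, - 187/3, - 71/10, 536 ]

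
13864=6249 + 7615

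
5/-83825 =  - 1/16765 = - 0.00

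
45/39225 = 3/2615 = 0.00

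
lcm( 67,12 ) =804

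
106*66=6996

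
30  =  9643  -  9613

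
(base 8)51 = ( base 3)1112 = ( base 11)38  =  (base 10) 41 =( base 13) 32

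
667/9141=667/9141 = 0.07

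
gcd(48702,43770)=6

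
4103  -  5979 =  -1876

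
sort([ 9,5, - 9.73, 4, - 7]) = [ - 9.73, - 7, 4, 5, 9]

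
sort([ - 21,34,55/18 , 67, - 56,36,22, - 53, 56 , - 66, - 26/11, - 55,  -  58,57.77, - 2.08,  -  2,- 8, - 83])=[- 83 ,  -  66, - 58, - 56, - 55,-53, - 21, - 8, - 26/11 , - 2.08, - 2,  55/18,22,34, 36,56, 57.77 , 67] 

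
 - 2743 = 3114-5857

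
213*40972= 8727036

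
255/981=85/327 =0.26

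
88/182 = 44/91 = 0.48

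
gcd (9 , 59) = 1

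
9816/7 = 9816/7  =  1402.29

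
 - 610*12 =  - 7320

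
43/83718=43/83718 = 0.00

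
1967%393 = 2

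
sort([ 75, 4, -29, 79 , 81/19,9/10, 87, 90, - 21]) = [ -29, - 21, 9/10,4,81/19,  75,79,87,90 ]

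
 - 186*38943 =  - 7243398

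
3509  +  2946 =6455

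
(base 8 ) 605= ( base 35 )b4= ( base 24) g5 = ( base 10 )389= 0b110000101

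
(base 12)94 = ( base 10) 112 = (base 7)220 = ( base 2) 1110000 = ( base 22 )52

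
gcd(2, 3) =1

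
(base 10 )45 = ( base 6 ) 113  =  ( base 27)1i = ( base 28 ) 1h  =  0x2d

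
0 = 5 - 5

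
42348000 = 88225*480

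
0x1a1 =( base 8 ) 641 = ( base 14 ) 21B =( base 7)1134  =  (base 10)417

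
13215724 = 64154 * 206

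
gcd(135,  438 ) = 3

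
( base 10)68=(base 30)28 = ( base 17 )40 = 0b1000100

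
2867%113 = 42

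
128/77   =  1 + 51/77 = 1.66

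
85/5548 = 85/5548=0.02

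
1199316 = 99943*12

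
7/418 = 7/418  =  0.02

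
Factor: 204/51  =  2^2 =4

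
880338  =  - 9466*( - 93)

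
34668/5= 34668/5 = 6933.60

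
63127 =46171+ 16956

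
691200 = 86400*8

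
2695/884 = 2695/884= 3.05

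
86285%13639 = 4451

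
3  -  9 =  - 6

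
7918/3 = 7918/3=2639.33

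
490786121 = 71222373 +419563748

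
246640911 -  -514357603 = 760998514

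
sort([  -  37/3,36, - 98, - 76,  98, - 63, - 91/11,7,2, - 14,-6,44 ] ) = [ - 98, - 76, - 63, - 14, - 37/3,  -  91/11, - 6, 2,7, 36,44 , 98 ]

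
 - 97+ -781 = -878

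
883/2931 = 883/2931 = 0.30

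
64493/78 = 4961/6 = 826.83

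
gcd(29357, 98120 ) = 1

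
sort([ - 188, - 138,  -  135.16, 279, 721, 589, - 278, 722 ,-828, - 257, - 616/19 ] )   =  [ - 828, - 278,-257, - 188 ,  -  138, - 135.16, - 616/19, 279, 589,721,722]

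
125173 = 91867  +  33306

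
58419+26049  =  84468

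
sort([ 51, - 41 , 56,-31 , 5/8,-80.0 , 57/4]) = [-80.0, - 41,-31, 5/8, 57/4,51, 56] 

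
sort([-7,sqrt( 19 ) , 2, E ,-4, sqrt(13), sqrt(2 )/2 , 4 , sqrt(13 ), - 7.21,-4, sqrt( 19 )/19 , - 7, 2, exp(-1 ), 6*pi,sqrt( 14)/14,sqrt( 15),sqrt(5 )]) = [  -  7.21, - 7, - 7, - 4,-4, sqrt( 19 ) /19 , sqrt(14)/14 , exp(-1),sqrt( 2)/2 , 2,2  ,  sqrt(5 ),  E, sqrt(13 ),sqrt(13 ),sqrt( 15 ),  4, sqrt(19 ),6*pi]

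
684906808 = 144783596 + 540123212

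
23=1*23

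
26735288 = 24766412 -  - 1968876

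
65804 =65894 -90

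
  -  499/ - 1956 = 499/1956 = 0.26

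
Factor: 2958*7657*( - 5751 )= - 2^1*3^5*13^1 * 17^1*19^1*29^1*31^1*71^1 = - 130256733906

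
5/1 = 5 = 5.00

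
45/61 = 45/61 = 0.74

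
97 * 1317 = 127749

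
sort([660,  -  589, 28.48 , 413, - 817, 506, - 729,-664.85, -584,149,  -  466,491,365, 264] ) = [ - 817, - 729, - 664.85, - 589,  -  584, - 466,28.48,149,264,365,413,491,  506,660 ]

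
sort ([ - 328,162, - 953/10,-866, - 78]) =[-866,  -  328, - 953/10, - 78, 162]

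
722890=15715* 46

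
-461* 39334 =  -18132974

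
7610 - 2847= 4763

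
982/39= 982/39 = 25.18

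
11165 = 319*35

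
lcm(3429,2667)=24003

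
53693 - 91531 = -37838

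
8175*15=122625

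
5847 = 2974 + 2873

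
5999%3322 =2677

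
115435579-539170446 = -423734867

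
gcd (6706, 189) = 7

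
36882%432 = 162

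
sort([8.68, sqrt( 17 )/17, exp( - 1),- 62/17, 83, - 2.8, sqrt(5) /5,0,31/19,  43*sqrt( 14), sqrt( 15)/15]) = [-62/17, - 2.8, 0,sqrt( 17)/17, sqrt( 15 )/15, exp( - 1),  sqrt( 5)/5, 31/19,8.68, 83,  43* sqrt ( 14 )]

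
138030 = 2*69015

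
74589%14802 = 579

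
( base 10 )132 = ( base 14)96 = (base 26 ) 52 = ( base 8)204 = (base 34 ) 3u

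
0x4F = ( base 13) 61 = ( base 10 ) 79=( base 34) 2B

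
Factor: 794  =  2^1*397^1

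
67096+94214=161310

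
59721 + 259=59980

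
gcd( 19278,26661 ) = 3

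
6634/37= 6634/37= 179.30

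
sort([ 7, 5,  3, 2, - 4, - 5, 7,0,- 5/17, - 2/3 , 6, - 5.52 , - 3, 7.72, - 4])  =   [- 5.52,-5, - 4, - 4 , - 3, - 2/3, - 5/17,0, 2,3,  5,6 , 7,7,7.72]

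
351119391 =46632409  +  304486982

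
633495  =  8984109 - 8350614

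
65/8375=13/1675 = 0.01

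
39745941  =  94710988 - 54965047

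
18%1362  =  18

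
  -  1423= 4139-5562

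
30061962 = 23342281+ 6719681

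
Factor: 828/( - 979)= - 2^2*3^2 *11^( - 1)*23^1 *89^( - 1) 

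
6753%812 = 257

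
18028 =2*9014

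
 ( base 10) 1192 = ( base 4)102220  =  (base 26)1jm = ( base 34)112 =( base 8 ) 2250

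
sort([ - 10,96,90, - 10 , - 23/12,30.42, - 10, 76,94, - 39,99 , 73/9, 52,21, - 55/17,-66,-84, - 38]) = [-84, - 66, - 39,-38,-10, - 10, - 10, - 55/17, - 23/12, 73/9,  21,30.42,52, 76,  90, 94,96,99]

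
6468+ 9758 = 16226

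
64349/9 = 7149 + 8/9 = 7149.89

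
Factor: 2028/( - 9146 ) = - 1014/4573 = - 2^1*3^1*13^2 * 17^( - 1)*269^ ( - 1)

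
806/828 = 403/414 = 0.97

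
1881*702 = 1320462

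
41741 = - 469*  ( -89)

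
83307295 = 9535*8737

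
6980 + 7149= 14129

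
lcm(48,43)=2064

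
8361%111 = 36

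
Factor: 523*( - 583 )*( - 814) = 248195926 = 2^1*11^2*37^1*53^1*523^1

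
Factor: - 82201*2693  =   - 221367293 = - 7^1 * 2693^1*11743^1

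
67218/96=700 + 3/16 = 700.19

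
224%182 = 42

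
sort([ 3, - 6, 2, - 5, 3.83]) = [-6 , - 5,2,  3, 3.83]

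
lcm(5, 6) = 30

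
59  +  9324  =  9383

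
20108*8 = 160864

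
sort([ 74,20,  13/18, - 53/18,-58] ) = [ - 58, - 53/18, 13/18 , 20,74 ]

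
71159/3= 71159/3 = 23719.67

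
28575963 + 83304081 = 111880044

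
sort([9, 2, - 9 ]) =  [ - 9,2,9] 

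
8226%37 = 12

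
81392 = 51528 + 29864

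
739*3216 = 2376624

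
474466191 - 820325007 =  - 345858816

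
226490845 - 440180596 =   -  213689751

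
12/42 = 2/7 = 0.29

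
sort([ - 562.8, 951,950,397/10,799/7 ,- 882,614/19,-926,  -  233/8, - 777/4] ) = [ - 926 ,-882, - 562.8,-777/4, - 233/8,614/19 , 397/10,799/7,950,951]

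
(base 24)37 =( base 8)117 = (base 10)79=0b1001111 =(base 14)59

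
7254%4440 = 2814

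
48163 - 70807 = -22644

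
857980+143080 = 1001060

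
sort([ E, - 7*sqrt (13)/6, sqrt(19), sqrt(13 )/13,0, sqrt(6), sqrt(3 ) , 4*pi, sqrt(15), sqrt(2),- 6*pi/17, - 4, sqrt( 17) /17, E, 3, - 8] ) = [ - 8, - 7*sqrt(13)/6, - 4, - 6*pi/17, 0, sqrt(  17 )/17, sqrt( 13) /13, sqrt(2 ),  sqrt( 3),sqrt(6 ), E, E, 3 , sqrt(15),  sqrt(19 ), 4* pi]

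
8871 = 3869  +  5002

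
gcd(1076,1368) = 4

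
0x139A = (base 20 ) cai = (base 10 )5018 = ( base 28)6b6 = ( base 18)F8E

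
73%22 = 7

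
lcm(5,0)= 0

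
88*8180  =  719840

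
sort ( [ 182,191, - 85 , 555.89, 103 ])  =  [ - 85,103, 182,191,555.89]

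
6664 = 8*833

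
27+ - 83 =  - 56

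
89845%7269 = 2617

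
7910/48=3955/24=164.79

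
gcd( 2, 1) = 1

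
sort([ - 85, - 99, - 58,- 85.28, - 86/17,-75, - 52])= [ - 99, - 85.28, - 85, - 75,-58, - 52, -86/17]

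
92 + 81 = 173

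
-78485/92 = -854 + 83/92 = - 853.10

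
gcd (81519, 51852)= 87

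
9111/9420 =3037/3140 = 0.97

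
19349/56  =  19349/56  =  345.52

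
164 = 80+84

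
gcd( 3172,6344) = 3172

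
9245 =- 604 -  - 9849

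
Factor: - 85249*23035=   -  1963710715  =  - 5^1*17^1*163^1 * 271^1*523^1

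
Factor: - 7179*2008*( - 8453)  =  121853646696 =2^3*3^1*79^1*107^1 *251^1*2393^1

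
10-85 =-75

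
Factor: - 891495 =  - 3^2*5^1*11^1*1801^1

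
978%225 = 78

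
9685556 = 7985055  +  1700501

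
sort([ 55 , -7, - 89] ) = [ -89 , - 7,55 ]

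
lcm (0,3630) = 0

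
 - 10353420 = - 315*32868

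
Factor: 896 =2^7 * 7^1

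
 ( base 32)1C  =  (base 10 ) 44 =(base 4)230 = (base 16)2c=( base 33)1b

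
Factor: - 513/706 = -2^(-1 )*3^3 *19^1*353^( - 1)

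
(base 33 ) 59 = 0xAE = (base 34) 54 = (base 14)c6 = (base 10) 174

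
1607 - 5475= - 3868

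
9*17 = 153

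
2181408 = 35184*62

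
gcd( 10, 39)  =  1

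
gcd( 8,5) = 1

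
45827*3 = 137481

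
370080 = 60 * 6168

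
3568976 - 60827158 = - 57258182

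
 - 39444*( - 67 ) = 2642748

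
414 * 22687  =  9392418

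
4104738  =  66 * 62193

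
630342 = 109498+520844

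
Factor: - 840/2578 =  - 2^2*3^1*5^1*7^1*1289^(  -  1 ) = - 420/1289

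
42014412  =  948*44319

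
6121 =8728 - 2607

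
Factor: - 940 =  - 2^2 * 5^1 * 47^1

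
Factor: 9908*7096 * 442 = 31075768256 = 2^6 *13^1*17^1 * 887^1 * 2477^1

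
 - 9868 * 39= - 384852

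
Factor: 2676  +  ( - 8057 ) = -5381^1 = - 5381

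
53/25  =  2 + 3/25 = 2.12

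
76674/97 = 76674/97=790.45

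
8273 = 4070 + 4203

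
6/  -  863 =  - 1 + 857/863 = - 0.01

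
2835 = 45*63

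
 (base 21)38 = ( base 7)131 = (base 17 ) 43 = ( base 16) 47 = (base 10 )71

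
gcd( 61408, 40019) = 1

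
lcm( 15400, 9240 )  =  46200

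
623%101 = 17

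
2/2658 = 1/1329 = 0.00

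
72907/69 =72907/69= 1056.62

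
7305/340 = 21+33/68 = 21.49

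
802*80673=64699746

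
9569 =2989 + 6580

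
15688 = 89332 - 73644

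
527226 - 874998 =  - 347772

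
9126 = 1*9126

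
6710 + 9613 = 16323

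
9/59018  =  9/59018 = 0.00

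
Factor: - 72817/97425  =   - 3^( - 2 )*5^( - 2) * 433^( - 1) * 72817^1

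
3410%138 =98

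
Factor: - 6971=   -  6971^1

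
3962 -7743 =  -3781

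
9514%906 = 454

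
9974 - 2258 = 7716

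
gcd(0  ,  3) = 3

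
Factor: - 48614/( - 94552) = 2^( - 2 )*53^( - 1)*109^1 = 109/212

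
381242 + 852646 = 1233888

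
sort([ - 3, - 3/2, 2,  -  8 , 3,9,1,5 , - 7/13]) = [-8,-3,-3/2,  -  7/13, 1, 2, 3 , 5 , 9] 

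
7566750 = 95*79650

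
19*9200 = 174800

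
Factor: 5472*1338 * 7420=54325797120 =2^8*3^3*5^1 * 7^1*19^1*53^1*223^1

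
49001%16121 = 638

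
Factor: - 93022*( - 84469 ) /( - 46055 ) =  - 2^1*5^ ( - 1)*7^1*11^1 * 61^( - 1)*151^(-1 )*1097^1*46511^1=- 7857475318/46055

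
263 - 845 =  - 582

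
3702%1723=256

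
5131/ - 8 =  - 5131/8 = -  641.38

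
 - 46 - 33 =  - 79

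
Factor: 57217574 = 2^1 * 28608787^1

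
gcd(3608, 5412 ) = 1804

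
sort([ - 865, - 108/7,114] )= [ - 865,-108/7, 114] 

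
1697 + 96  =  1793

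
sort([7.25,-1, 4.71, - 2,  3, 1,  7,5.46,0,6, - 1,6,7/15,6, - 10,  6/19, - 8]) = [ - 10, - 8, -2, - 1, - 1, 0,6/19, 7/15,1,3,4.71,  5.46,6, 6,6,  7, 7.25 ] 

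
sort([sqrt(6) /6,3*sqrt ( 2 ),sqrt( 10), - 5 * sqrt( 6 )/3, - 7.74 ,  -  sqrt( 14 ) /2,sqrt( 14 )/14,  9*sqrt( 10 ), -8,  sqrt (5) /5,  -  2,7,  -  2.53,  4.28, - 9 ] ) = [ - 9, - 8,  -  7.74,-5*sqrt( 6 )/3,-2.53,- 2 , - sqrt( 14)/2,  sqrt(14 )/14,  sqrt( 6) /6,sqrt( 5)/5, sqrt( 10),3* sqrt(2 ),4.28,7 , 9*sqrt( 10 )]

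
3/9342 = 1/3114 = 0.00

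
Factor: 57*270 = 15390 = 2^1*3^4*5^1*19^1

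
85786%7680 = 1306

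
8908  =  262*34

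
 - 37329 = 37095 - 74424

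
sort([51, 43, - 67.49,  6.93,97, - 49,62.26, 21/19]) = [ - 67.49, -49,21/19,  6.93,43,51, 62.26,97] 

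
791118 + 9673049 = 10464167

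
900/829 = 1+71/829 = 1.09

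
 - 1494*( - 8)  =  11952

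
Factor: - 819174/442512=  - 2^( - 3)*3^( - 1)*7^( - 1 )*311^1 = - 311/168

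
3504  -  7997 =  -4493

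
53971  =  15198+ 38773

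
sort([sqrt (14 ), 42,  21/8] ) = [ 21/8,sqrt( 14 ),42]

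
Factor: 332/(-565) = -2^2*5^( - 1 ) * 83^1*113^(-1 ) 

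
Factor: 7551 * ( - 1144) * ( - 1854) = 16015489776 = 2^4*3^4*11^1*13^1*103^1*839^1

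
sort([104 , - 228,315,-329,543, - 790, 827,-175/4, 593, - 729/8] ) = [ - 790, - 329,-228,- 729/8, - 175/4,104, 315,543, 593, 827 ]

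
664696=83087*8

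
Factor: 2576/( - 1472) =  - 7/4 = - 2^( - 2 ) * 7^1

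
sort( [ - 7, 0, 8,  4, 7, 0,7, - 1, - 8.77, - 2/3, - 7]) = [ - 8.77, - 7, - 7, - 1,-2/3 , 0, 0,4, 7, 7,8]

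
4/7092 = 1/1773 = 0.00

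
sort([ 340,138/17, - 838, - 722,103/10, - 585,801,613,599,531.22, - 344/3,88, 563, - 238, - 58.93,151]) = [ - 838, - 722,  -  585 ,-238, - 344/3, - 58.93,138/17,103/10,88, 151,340,531.22,  563,599 , 613,801]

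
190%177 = 13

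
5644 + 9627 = 15271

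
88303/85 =88303/85 = 1038.86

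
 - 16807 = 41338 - 58145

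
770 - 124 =646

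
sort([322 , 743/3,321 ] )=[ 743/3,321, 322]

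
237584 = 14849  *16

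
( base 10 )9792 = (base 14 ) 37d6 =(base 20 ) 149c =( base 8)23100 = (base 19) 1827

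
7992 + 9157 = 17149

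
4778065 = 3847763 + 930302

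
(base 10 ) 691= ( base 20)1eb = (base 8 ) 1263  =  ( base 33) kv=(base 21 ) 1BJ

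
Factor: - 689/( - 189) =3^( -3 )*7^( - 1)*13^1*53^1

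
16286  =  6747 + 9539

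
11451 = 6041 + 5410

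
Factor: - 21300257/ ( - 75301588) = 2^( - 2 )*11^1*1936387^1 * 18825397^( - 1)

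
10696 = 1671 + 9025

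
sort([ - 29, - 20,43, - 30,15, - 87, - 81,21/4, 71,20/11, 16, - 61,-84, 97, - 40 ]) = [ - 87, -84, - 81,  -  61, - 40, - 30, - 29, - 20,20/11 , 21/4,15,16,  43, 71 , 97 ]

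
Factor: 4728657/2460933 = 3^( - 1)*43^(-1) * 641^1*2459^1*6359^( - 1) =1576219/820311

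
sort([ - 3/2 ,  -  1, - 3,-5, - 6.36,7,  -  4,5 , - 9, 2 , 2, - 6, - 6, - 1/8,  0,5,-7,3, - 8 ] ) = [- 9, - 8,- 7 ,- 6.36, - 6,  -  6 , - 5,- 4, - 3, - 3/2 ,- 1 , - 1/8,  0 , 2,2,3, 5,5, 7]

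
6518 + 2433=8951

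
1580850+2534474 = 4115324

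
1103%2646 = 1103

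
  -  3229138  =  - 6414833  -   - 3185695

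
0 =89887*0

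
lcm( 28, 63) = 252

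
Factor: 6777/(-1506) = - 9/2 =-2^(-1 )*3^2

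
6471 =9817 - 3346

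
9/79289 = 9/79289 = 0.00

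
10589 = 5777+4812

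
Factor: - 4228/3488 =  - 2^( - 3 )*7^1*109^( - 1 )*151^1= - 1057/872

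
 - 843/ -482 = 1  +  361/482 = 1.75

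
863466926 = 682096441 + 181370485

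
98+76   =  174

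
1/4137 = 1/4137 = 0.00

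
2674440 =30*89148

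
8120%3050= 2020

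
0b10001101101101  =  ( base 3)110102220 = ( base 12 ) 52B9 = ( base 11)68A5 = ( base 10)9069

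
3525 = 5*705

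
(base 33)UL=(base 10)1011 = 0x3F3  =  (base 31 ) 11j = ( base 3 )1101110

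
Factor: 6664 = 2^3 * 7^2*17^1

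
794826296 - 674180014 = 120646282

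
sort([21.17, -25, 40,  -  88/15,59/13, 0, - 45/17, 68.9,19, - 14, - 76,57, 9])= [- 76, - 25, -14, - 88/15, - 45/17,0, 59/13,9,19,21.17,40,57,68.9 ]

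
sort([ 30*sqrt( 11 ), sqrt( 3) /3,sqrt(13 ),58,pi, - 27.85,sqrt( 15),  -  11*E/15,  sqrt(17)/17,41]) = [ - 27.85 ,-11*E/15, sqrt(17 ) /17,sqrt( 3)/3, pi,sqrt( 13) , sqrt(15) , 41,58,30*sqrt(11)]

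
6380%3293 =3087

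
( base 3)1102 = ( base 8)46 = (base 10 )38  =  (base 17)24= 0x26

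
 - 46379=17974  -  64353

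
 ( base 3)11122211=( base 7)12622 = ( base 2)110101000101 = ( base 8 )6505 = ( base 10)3397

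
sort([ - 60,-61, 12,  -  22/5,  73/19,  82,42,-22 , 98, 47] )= [ - 61, - 60, - 22, - 22/5 , 73/19,  12,42 , 47,82,98] 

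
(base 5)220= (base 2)111100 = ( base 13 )48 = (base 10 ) 60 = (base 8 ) 74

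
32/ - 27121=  - 32/27121  =  - 0.00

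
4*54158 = 216632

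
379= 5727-5348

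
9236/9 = 1026 + 2/9 = 1026.22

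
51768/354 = 146 + 14/59 = 146.24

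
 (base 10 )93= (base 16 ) 5D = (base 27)3C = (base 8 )135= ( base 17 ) 58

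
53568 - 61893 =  - 8325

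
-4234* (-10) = 42340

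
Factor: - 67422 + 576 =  - 2^1* 3^1*13^1*857^1 = - 66846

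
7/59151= 7/59151 = 0.00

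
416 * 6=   2496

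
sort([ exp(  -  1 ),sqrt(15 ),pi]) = [ exp( - 1),  pi,sqrt( 15 )] 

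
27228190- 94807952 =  - 67579762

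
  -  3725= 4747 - 8472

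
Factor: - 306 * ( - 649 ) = 2^1*3^2 * 11^1*17^1*59^1 = 198594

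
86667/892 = 86667/892 = 97.16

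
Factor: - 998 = -2^1*499^1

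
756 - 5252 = -4496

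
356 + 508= 864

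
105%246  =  105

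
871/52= 16 +3/4 = 16.75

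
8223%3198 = 1827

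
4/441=4/441 =0.01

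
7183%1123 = 445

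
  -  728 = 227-955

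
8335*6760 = 56344600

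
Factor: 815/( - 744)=  -  2^( - 3)*3^(-1)*5^1*31^( - 1)*163^1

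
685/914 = 685/914 = 0.75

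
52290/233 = 224 + 98/233 = 224.42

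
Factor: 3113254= 2^1*37^1*42071^1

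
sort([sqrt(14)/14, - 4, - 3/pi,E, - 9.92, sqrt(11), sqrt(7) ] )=[ - 9.92, - 4, - 3/pi,sqrt ( 14)/14, sqrt(7),  E, sqrt( 11)] 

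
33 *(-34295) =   -  1131735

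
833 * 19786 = 16481738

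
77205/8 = 9650 + 5/8 =9650.62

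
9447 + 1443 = 10890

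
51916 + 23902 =75818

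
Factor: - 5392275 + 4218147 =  - 1174128 = - 2^4*3^1*61^1*401^1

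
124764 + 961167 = 1085931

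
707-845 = - 138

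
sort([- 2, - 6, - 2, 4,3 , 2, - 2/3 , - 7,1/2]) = [ - 7, - 6,  -  2,-2, - 2/3, 1/2, 2, 3,  4 ] 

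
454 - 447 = 7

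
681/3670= 681/3670=0.19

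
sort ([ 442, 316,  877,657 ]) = [ 316,  442, 657,877]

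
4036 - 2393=1643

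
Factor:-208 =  - 2^4*13^1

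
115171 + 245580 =360751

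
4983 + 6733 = 11716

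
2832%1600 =1232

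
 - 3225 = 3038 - 6263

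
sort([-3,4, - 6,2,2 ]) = [ - 6, - 3, 2,2, 4] 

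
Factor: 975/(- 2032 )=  - 2^(  -  4)*3^1*5^2*13^1*127^(  -  1)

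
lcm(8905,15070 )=195910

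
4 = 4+0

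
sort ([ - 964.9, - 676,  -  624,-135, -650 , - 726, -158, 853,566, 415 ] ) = [ - 964.9,-726, -676, - 650, - 624,- 158,-135,  415,566, 853]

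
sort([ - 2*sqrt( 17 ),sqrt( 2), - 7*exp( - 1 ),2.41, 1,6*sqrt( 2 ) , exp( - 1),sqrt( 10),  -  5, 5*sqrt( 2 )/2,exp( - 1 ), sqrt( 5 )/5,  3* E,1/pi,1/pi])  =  [ - 2*sqrt( 17 ),-5, - 7*exp( - 1 ),1/pi,1/pi, exp( - 1) , exp( - 1),sqrt( 5 ) /5,1, sqrt(2 ), 2.41,sqrt( 10 ),5*sqrt( 2 )/2,3 * E, 6* sqrt( 2 )]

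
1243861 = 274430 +969431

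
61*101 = 6161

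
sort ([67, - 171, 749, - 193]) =[ - 193, - 171,67, 749 ]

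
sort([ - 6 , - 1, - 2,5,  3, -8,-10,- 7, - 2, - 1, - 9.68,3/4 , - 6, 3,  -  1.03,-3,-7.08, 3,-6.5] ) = [ - 10, - 9.68  ,  -  8, - 7.08, - 7, - 6.5, - 6, - 6,-3, - 2,-2 ,- 1.03, - 1, - 1,3/4, 3,3,3, 5] 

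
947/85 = 11  +  12/85 = 11.14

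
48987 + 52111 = 101098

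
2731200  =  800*3414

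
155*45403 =7037465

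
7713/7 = 7713/7= 1101.86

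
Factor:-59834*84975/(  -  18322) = 3^1*5^2*11^1*103^1*9161^( -1) * 29917^1 =2542197075/9161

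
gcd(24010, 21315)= 245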